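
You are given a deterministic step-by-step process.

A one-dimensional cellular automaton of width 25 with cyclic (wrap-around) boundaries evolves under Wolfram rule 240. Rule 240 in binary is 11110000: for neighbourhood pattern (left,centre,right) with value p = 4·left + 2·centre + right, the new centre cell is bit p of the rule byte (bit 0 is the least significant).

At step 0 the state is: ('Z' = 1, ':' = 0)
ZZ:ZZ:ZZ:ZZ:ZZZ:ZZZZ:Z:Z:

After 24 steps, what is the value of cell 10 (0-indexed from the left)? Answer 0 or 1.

step 0: ZZ:ZZ:ZZ:ZZ:ZZZ:ZZZZ:Z:Z:
step 1: :ZZ:ZZ:ZZ:ZZ:ZZZ:ZZZZ:Z:Z
step 2: Z:ZZ:ZZ:ZZ:ZZ:ZZZ:ZZZZ:Z:
step 3: :Z:ZZ:ZZ:ZZ:ZZ:ZZZ:ZZZZ:Z
step 4: Z:Z:ZZ:ZZ:ZZ:ZZ:ZZZ:ZZZZ:
step 5: :Z:Z:ZZ:ZZ:ZZ:ZZ:ZZZ:ZZZZ
step 6: Z:Z:Z:ZZ:ZZ:ZZ:ZZ:ZZZ:ZZZ
step 7: ZZ:Z:Z:ZZ:ZZ:ZZ:ZZ:ZZZ:ZZ
step 8: ZZZ:Z:Z:ZZ:ZZ:ZZ:ZZ:ZZZ:Z
step 9: ZZZZ:Z:Z:ZZ:ZZ:ZZ:ZZ:ZZZ:
step 10: :ZZZZ:Z:Z:ZZ:ZZ:ZZ:ZZ:ZZZ
step 11: Z:ZZZZ:Z:Z:ZZ:ZZ:ZZ:ZZ:ZZ
step 12: ZZ:ZZZZ:Z:Z:ZZ:ZZ:ZZ:ZZ:Z
step 13: ZZZ:ZZZZ:Z:Z:ZZ:ZZ:ZZ:ZZ:
step 14: :ZZZ:ZZZZ:Z:Z:ZZ:ZZ:ZZ:ZZ
step 15: Z:ZZZ:ZZZZ:Z:Z:ZZ:ZZ:ZZ:Z
step 16: ZZ:ZZZ:ZZZZ:Z:Z:ZZ:ZZ:ZZ:
step 17: :ZZ:ZZZ:ZZZZ:Z:Z:ZZ:ZZ:ZZ
step 18: Z:ZZ:ZZZ:ZZZZ:Z:Z:ZZ:ZZ:Z
step 19: ZZ:ZZ:ZZZ:ZZZZ:Z:Z:ZZ:ZZ:
step 20: :ZZ:ZZ:ZZZ:ZZZZ:Z:Z:ZZ:ZZ
step 21: Z:ZZ:ZZ:ZZZ:ZZZZ:Z:Z:ZZ:Z
step 22: ZZ:ZZ:ZZ:ZZZ:ZZZZ:Z:Z:ZZ:
step 23: :ZZ:ZZ:ZZ:ZZZ:ZZZZ:Z:Z:ZZ
step 24: Z:ZZ:ZZ:ZZ:ZZZ:ZZZZ:Z:Z:Z

0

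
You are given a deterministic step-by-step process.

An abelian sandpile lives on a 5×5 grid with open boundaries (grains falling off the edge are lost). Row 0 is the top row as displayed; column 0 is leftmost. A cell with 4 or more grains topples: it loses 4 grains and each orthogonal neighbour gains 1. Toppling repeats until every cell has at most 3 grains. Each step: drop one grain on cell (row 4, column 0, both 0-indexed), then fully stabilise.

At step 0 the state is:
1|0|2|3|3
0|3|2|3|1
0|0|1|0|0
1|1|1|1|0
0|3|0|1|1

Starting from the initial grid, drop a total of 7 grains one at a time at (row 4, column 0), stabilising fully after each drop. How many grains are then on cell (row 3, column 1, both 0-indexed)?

2

0) 1|0|2|3|3
0|3|2|3|1
0|0|1|0|0
1|1|1|1|0
0|3|0|1|1
1) 1|0|2|3|3
0|3|2|3|1
0|0|1|0|0
1|1|1|1|0
1|3|0|1|1
2) 1|0|2|3|3
0|3|2|3|1
0|0|1|0|0
1|1|1|1|0
2|3|0|1|1
3) 1|0|2|3|3
0|3|2|3|1
0|0|1|0|0
1|1|1|1|0
3|3|0|1|1
4) 1|0|2|3|3
0|3|2|3|1
0|0|1|0|0
2|2|1|1|0
1|0|1|1|1
5) 1|0|2|3|3
0|3|2|3|1
0|0|1|0|0
2|2|1|1|0
2|0|1|1|1
6) 1|0|2|3|3
0|3|2|3|1
0|0|1|0|0
2|2|1|1|0
3|0|1|1|1
7) 1|0|2|3|3
0|3|2|3|1
0|0|1|0|0
3|2|1|1|0
0|1|1|1|1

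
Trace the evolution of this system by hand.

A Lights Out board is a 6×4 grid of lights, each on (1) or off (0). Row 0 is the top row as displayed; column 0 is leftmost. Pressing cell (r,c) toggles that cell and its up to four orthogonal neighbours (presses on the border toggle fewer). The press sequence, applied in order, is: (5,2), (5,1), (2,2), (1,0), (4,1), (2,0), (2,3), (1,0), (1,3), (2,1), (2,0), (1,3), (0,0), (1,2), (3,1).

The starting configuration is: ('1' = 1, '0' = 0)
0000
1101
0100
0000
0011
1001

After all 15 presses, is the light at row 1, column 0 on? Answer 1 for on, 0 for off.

0

[0] 0000
1101
0100
0000
0011
1001
[1] 0000
1101
0100
0000
0001
1110
[2] 0000
1101
0100
0000
0101
0000
[3] 0000
1111
0011
0010
0101
0000
[4] 1000
0011
1011
0010
0101
0000
[5] 1000
0011
1011
0110
1011
0100
[6] 1000
1011
0111
1110
1011
0100
[7] 1000
1010
0100
1111
1011
0100
[8] 0000
0110
1100
1111
1011
0100
[9] 0001
0101
1101
1111
1011
0100
[10] 0001
0001
0011
1011
1011
0100
[11] 0001
1001
1111
0011
1011
0100
[12] 0000
1010
1110
0011
1011
0100
[13] 1100
0010
1110
0011
1011
0100
[14] 1110
0101
1100
0011
1011
0100
[15] 1110
0101
1000
1101
1111
0100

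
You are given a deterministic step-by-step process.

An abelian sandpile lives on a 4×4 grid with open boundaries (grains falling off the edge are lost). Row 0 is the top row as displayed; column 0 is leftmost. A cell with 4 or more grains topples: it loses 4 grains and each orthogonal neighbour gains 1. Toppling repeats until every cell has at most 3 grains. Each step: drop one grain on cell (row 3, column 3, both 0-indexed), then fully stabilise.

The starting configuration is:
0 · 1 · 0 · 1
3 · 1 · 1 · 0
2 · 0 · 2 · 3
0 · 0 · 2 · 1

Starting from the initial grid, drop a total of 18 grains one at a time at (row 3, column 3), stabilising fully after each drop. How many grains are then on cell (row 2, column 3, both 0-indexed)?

1

gen 0: 0 · 1 · 0 · 1
3 · 1 · 1 · 0
2 · 0 · 2 · 3
0 · 0 · 2 · 1
gen 1: 0 · 1 · 0 · 1
3 · 1 · 1 · 0
2 · 0 · 2 · 3
0 · 0 · 2 · 2
gen 2: 0 · 1 · 0 · 1
3 · 1 · 1 · 0
2 · 0 · 2 · 3
0 · 0 · 2 · 3
gen 3: 0 · 1 · 0 · 1
3 · 1 · 1 · 1
2 · 0 · 3 · 0
0 · 0 · 3 · 1
gen 4: 0 · 1 · 0 · 1
3 · 1 · 1 · 1
2 · 0 · 3 · 0
0 · 0 · 3 · 2
gen 5: 0 · 1 · 0 · 1
3 · 1 · 1 · 1
2 · 0 · 3 · 0
0 · 0 · 3 · 3
gen 6: 0 · 1 · 0 · 1
3 · 1 · 2 · 1
2 · 1 · 0 · 2
0 · 1 · 1 · 1
gen 7: 0 · 1 · 0 · 1
3 · 1 · 2 · 1
2 · 1 · 0 · 2
0 · 1 · 1 · 2
gen 8: 0 · 1 · 0 · 1
3 · 1 · 2 · 1
2 · 1 · 0 · 2
0 · 1 · 1 · 3
gen 9: 0 · 1 · 0 · 1
3 · 1 · 2 · 1
2 · 1 · 0 · 3
0 · 1 · 2 · 0
gen 10: 0 · 1 · 0 · 1
3 · 1 · 2 · 1
2 · 1 · 0 · 3
0 · 1 · 2 · 1
gen 11: 0 · 1 · 0 · 1
3 · 1 · 2 · 1
2 · 1 · 0 · 3
0 · 1 · 2 · 2
gen 12: 0 · 1 · 0 · 1
3 · 1 · 2 · 1
2 · 1 · 0 · 3
0 · 1 · 2 · 3
gen 13: 0 · 1 · 0 · 1
3 · 1 · 2 · 2
2 · 1 · 1 · 0
0 · 1 · 3 · 1
gen 14: 0 · 1 · 0 · 1
3 · 1 · 2 · 2
2 · 1 · 1 · 0
0 · 1 · 3 · 2
gen 15: 0 · 1 · 0 · 1
3 · 1 · 2 · 2
2 · 1 · 1 · 0
0 · 1 · 3 · 3
gen 16: 0 · 1 · 0 · 1
3 · 1 · 2 · 2
2 · 1 · 2 · 1
0 · 2 · 0 · 1
gen 17: 0 · 1 · 0 · 1
3 · 1 · 2 · 2
2 · 1 · 2 · 1
0 · 2 · 0 · 2
gen 18: 0 · 1 · 0 · 1
3 · 1 · 2 · 2
2 · 1 · 2 · 1
0 · 2 · 0 · 3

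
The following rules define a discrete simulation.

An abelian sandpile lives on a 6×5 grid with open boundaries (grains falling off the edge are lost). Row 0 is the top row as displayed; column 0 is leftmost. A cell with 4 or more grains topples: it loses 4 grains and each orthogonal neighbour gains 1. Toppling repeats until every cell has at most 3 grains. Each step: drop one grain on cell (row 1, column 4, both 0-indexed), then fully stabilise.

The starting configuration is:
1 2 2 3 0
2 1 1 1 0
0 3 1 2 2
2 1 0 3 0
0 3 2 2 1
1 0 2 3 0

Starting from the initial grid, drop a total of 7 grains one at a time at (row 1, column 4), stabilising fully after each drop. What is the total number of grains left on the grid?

47

step 0: 1 2 2 3 0
2 1 1 1 0
0 3 1 2 2
2 1 0 3 0
0 3 2 2 1
1 0 2 3 0
step 1: 1 2 2 3 0
2 1 1 1 1
0 3 1 2 2
2 1 0 3 0
0 3 2 2 1
1 0 2 3 0
step 2: 1 2 2 3 0
2 1 1 1 2
0 3 1 2 2
2 1 0 3 0
0 3 2 2 1
1 0 2 3 0
step 3: 1 2 2 3 0
2 1 1 1 3
0 3 1 2 2
2 1 0 3 0
0 3 2 2 1
1 0 2 3 0
step 4: 1 2 2 3 1
2 1 1 2 0
0 3 1 2 3
2 1 0 3 0
0 3 2 2 1
1 0 2 3 0
step 5: 1 2 2 3 1
2 1 1 2 1
0 3 1 2 3
2 1 0 3 0
0 3 2 2 1
1 0 2 3 0
step 6: 1 2 2 3 1
2 1 1 2 2
0 3 1 2 3
2 1 0 3 0
0 3 2 2 1
1 0 2 3 0
step 7: 1 2 2 3 1
2 1 1 2 3
0 3 1 2 3
2 1 0 3 0
0 3 2 2 1
1 0 2 3 0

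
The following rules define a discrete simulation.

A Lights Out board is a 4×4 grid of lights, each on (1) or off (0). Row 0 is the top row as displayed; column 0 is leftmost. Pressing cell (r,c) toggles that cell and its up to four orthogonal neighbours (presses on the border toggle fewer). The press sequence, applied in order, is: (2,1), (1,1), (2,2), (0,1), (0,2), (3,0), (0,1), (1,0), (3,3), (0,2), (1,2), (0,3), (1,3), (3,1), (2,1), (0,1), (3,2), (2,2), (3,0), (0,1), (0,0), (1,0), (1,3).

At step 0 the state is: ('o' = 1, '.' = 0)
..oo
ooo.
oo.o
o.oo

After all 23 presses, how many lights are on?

[0] ..oo
ooo.
oo.o
o.oo
[1] ..oo
o.o.
..oo
oooo
[2] .ooo
.o..
.ooo
oooo
[3] .ooo
.oo.
....
oo.o
[4] o..o
..o.
....
oo.o
[5] ooo.
....
....
oo.o
[6] ooo.
....
o...
...o
[7] ....
.o..
o...
...o
[8] o...
o...
....
...o
[9] o...
o...
...o
..o.
[10] oooo
o.o.
...o
..o.
[11] oo.o
oo.o
..oo
..o.
[12] ooo.
oo..
..oo
..o.
[13] oooo
oooo
..o.
..o.
[14] oooo
oooo
.oo.
oo..
[15] oooo
o.oo
o...
o...
[16] ...o
oooo
o...
o...
[17] ...o
oooo
o.o.
oooo
[18] ...o
oo.o
oo.o
oo.o
[19] ...o
oo.o
.o.o
...o
[20] oooo
o..o
.o.o
...o
[21] ..oo
...o
.o.o
...o
[22] o.oo
oo.o
oo.o
...o
[23] o.o.
ooo.
oo..
...o

8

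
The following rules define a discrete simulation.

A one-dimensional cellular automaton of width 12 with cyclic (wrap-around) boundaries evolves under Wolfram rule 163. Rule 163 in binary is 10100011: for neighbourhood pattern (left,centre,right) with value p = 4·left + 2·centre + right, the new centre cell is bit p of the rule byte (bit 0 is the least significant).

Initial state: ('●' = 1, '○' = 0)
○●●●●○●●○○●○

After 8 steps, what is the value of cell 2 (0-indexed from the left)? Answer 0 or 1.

gen 0: ○●●●●○●●○○●○
gen 1: ●○●●○●○○○●○○
gen 2: ○●○○●○○●●○○●
gen 3: ●○○●○○●○○○●○
gen 4: ○○●○○●○○●●○●
gen 5: ○●○○●○○●○○●○
gen 6: ●○○●○○●○○●○○
gen 7: ○○●○○●○○●○○●
gen 8: ○●○○●○○●○○●○

0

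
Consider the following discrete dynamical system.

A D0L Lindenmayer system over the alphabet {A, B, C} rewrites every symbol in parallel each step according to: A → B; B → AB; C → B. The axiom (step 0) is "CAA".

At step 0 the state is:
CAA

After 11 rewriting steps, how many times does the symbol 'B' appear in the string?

267

[0] CAA
[1] BBB
[2] ABABAB
[3] BABBABBAB
[4] ABBABABBABABBAB
[5] BABABBABBABABBABBABABBAB
[6] ABBABBABABBABABBABBABABBABABBABBABABBAB
[7] BABABBABABBABBABABBABBABABBABABBABBABABBABBABABBABABBABBABABBAB
[8] ABBABBABABBABBABABBABABBABBABABBABABBABBABABBABBABABBABABBABBABABBABABBABBABABBABBABABBABABBABBABABBAB
[9] BABABBABABBABBABABBABABBABBABABBABBABABBABABBABBABABBABBAB…BABBABABBABABBABBABABBABABBABBABABBABBABABBABABBABBABABBAB  (len 165)
[10] ABBABBABABBABBABABBABABBABBABABBABBABABBABABBABBABABBABABB…BABBABABBABABBABBABABBABABBABBABABBABBABABBABABBABBABABBAB  (len 267)
[11] BABABBABABBABBABABBABABBABBABABBABBABABBABABBABBABABBABABB…BABBABABBABABBABBABABBABABBABBABABBABBABABBABABBABBABABBAB  (len 432)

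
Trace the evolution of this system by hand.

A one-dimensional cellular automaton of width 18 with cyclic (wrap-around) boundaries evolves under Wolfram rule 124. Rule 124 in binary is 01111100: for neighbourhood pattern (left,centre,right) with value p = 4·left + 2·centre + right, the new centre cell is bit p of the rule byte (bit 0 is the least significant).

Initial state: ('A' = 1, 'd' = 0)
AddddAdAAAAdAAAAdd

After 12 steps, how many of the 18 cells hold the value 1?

13

[0] AddddAdAAAAdAAAAdd
[1] AAdddAAAddAAAddAAd
[2] AAAddAdAAdAdAAdAAA
[3] ddAAdAAAAAAAAAAAdd
[4] ddAAAAdddddddddAAd
[5] ddAddAAddddddddAAA
[6] AdAAdAAAdddddddAdA
[7] AAAAAAdAAddddddAAA
[8] dddddAAAAAdddddAdd
[9] dddddAdddAAddddAAd
[10] dddddAAddAAAdddAAA
[11] AddddAAAdAdAAddAdA
[12] AAdddAdAAAAAAAdAAA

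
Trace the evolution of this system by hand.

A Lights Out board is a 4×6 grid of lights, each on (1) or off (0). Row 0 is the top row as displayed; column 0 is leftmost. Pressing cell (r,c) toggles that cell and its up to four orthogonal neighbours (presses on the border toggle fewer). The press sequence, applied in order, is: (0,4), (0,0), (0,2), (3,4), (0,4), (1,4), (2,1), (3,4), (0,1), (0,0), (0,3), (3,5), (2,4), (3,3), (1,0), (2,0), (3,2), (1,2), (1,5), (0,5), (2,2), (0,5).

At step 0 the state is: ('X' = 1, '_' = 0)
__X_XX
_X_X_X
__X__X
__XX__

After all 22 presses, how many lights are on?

14

step 0: __X_XX
_X_X_X
__X__X
__XX__
step 1: __XX__
_X_XXX
__X__X
__XX__
step 2: XXXX__
XX_XXX
__X__X
__XX__
step 3: X_____
XXXXXX
__X__X
__XX__
step 4: X_____
XXXXXX
__X_XX
__X_XX
step 5: X__XXX
XXXX_X
__X_XX
__X_XX
step 6: X__X_X
XXX_X_
__X__X
__X_XX
step 7: X__X_X
X_X_X_
XX___X
_XX_XX
step 8: X__X_X
X_X_X_
XX__XX
_XXX__
step 9: _XXX_X
XXX_X_
XX__XX
_XXX__
step 10: X_XX_X
_XX_X_
XX__XX
_XXX__
step 11: X___XX
_XXXX_
XX__XX
_XXX__
step 12: X___XX
_XXXX_
XX__X_
_XXXXX
step 13: X___XX
_XXX__
XX_X_X
_XXX_X
step 14: X___XX
_XXX__
XX___X
_X__XX
step 15: ____XX
X_XX__
_X___X
_X__XX
step 16: ____XX
__XX__
X____X
XX__XX
step 17: ____XX
__XX__
X_X__X
X_XXXX
step 18: __X_XX
_X____
X____X
X_XXXX
step 19: __X_X_
_X__XX
X_____
X_XXXX
step 20: __X__X
_X__X_
X_____
X_XXXX
step 21: __X__X
_XX_X_
XXXX__
X__XXX
step 22: __X_X_
_XX_XX
XXXX__
X__XXX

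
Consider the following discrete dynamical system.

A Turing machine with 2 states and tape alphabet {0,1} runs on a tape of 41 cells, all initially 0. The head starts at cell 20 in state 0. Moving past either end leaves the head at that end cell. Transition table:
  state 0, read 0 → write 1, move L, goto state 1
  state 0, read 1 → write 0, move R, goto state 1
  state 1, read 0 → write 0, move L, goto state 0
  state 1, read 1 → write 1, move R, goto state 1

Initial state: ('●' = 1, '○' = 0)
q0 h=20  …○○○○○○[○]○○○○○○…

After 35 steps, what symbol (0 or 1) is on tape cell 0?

t=0: q0 h=20  …○○○○○○[○]○○○○○○…
t=1: q1 h=19  …○○○○○○[○]●○○○○○…
t=2: q0 h=18  …○○○○○○[○]○●○○○○…
t=3: q1 h=17  …○○○○○○[○]●○●○○○…
t=4: q0 h=16  …○○○○○○[○]○●○●○○…
t=5: q1 h=15  …○○○○○○[○]●○●○●○…
t=6: q0 h=14  …○○○○○○[○]○●○●○●…
t=7: q1 h=13  …○○○○○○[○]●○●○●○…
t=8: q0 h=12  …○○○○○○[○]○●○●○●…
t=9: q1 h=11  …○○○○○○[○]●○●○●○…
t=10: q0 h=10  …○○○○○○[○]○●○●○●…
t=11: q1 h= 9  …○○○○○○[○]●○●○●○…
t=12: q0 h= 8  …○○○○○○[○]○●○●○●…
t=13: q1 h= 7  …○○○○○○[○]●○●○●○…
t=14: q0 h= 6  |○○○○○○[○]○●○●○●…
t=15: q1 h= 5  |○○○○○[○]●○●○●○…
t=16: q0 h= 4  |○○○○[○]○●○●○●…
t=17: q1 h= 3  |○○○[○]●○●○●○…
t=18: q0 h= 2  |○○[○]○●○●○●…
t=19: q1 h= 1  |○[○]●○●○●○…
t=20: q0 h= 0  |[○]○●○●○●…
t=21: q1 h= 0  |[●]○●○●○●…
t=22: q1 h= 1  |●[○]●○●○●○…
t=23: q0 h= 0  |[●]○●○●○●…
t=24: q1 h= 1  |○[○]●○●○●○…
t=25: q0 h= 0  |[○]○●○●○●…
t=26: q1 h= 0  |[●]○●○●○●…
t=27: q1 h= 1  |●[○]●○●○●○…
t=28: q0 h= 0  |[●]○●○●○●…
t=29: q1 h= 1  |○[○]●○●○●○…
t=30: q0 h= 0  |[○]○●○●○●…
t=31: q1 h= 0  |[●]○●○●○●…
t=32: q1 h= 1  |●[○]●○●○●○…
t=33: q0 h= 0  |[●]○●○●○●…
t=34: q1 h= 1  |○[○]●○●○●○…
t=35: q0 h= 0  |[○]○●○●○●…

0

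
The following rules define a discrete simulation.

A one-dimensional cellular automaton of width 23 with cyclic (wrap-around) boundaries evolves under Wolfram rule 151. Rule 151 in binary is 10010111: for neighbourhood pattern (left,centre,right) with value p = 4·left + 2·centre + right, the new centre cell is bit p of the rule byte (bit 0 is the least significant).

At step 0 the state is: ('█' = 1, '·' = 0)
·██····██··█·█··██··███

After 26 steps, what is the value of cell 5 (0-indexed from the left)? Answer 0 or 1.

1

gen 0: ·██····██··█·█··██··███
gen 1: ···████··███·███··██·█·
gen 2: ███·██·██·█···█·██···██
gen 3: ██········█████···███·█
gen 4: █·████████·███·███·█···
gen 5: █··██████···█···█··████
gen 6: ·██·████·██████████·███
gen 7: ·····██···████████···█·
gen 8: █████··███·██████·█████
gen 9: ████·██·█···████···████
gen 10: ███·····████·██·███·███
gen 11: ██·█████·██······█···██
gen 12: █···███····██████████·█
gen 13: ·███·█·████·████████···
gen 14: █·█··█··██···██████·███
gen 15: ··██████··███·████···██
gen 16: ██·████·██·█···██·███··
gen 17: ····██·····████····█·██
gen 18: ████··█████·██·█████···
gen 19: ·██·██·███······███·███
gen 20: ········█·██████·█···█·
gen 21: █████████··████··██████
gen 22: ████████·██·██·██·█████
gen 23: ███████············████
gen 24: ██████·████████████·███
gen 25: █████···██████████···██
gen 26: ████·███·████████·███·█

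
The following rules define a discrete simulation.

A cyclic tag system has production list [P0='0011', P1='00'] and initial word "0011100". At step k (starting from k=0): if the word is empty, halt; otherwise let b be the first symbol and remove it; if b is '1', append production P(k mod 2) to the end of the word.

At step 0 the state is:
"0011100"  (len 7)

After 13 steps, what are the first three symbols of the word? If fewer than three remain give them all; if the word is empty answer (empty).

step 0: "0011100"  (len 7)
step 1: "011100"  (len 6)
step 2: "11100"  (len 5)
step 3: "11000011"  (len 8)
step 4: "100001100"  (len 9)
step 5: "000011000011"  (len 12)
step 6: "00011000011"  (len 11)
step 7: "0011000011"  (len 10)
step 8: "011000011"  (len 9)
step 9: "11000011"  (len 8)
step 10: "100001100"  (len 9)
step 11: "000011000011"  (len 12)
step 12: "00011000011"  (len 11)
step 13: "0011000011"  (len 10)

001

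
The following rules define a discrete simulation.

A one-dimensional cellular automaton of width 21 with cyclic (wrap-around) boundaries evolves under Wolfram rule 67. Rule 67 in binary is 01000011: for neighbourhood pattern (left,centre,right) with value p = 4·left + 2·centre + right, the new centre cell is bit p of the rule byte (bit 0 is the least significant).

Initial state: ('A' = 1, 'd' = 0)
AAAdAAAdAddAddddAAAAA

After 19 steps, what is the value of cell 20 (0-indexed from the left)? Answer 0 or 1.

1

[0] AAAdAAAdAddAddddAAAAA
[1] ddAdddAdddAddAAAddddd
[2] AAddAAddAAddAddAdAAAA
[3] dAdAdAdAdAdAddAdddddd
[4] AddddddddddddAddAAAAA
[5] AdAAAAAAAAAAAddAddddd
[6] ddddddddddddAdAddAAAA
[7] dAAAAAAAAAAAddddAdddA
[8] dddddddddddAdAAAddAAd
[9] AAAAAAAAAAAddddAdAdAd
[10] ddddddddddAdAAAdddddd
[11] AAAAAAAAAAddddAdAAAAA
[12] dddddddddAdAAAddddddd
[13] AAAAAAAAAddddAdAAAAAA
[14] ddddddddAdAAAdddddddd
[15] AAAAAAAAddddAdAAAAAAA
[16] dddddddAdAAAddddddddd
[17] AAAAAAAddddAdAAAAAAAA
[18] ddddddAdAAAdddddddddd
[19] AAAAAAddddAdAAAAAAAAA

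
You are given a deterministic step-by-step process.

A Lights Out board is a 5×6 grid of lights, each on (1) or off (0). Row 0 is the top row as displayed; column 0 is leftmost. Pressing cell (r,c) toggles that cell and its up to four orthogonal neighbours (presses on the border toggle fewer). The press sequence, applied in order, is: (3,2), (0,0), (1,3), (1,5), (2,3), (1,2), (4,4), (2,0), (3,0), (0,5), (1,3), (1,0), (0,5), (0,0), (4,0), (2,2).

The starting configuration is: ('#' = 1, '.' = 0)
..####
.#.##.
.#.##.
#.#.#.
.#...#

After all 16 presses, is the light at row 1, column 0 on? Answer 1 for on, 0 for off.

0

step 0: ..####
.#.##.
.#.##.
#.#.#.
.#...#
step 1: ..####
.#.##.
.####.
##.##.
.##..#
step 2: ######
##.##.
.####.
##.##.
.##..#
step 3: ###.##
###...
.##.#.
##.##.
.##..#
step 4: ###.#.
###.##
.##.##
##.##.
.##..#
step 5: ###.#.
######
.#.#.#
##..#.
.##..#
step 6: ##..#.
#...##
.###.#
##..#.
.##..#
step 7: ##..#.
#...##
.###.#
##....
.####.
step 8: ##..#.
....##
#.##.#
.#....
.####.
step 9: ##..#.
....##
..##.#
#.....
#####.
step 10: ##...#
....#.
..##.#
#.....
#####.
step 11: ##.#.#
..##..
..#..#
#.....
#####.
step 12: .#.#.#
####..
#.#..#
#.....
#####.
step 13: .#.##.
####.#
#.#..#
#.....
#####.
step 14: #..##.
.###.#
#.#..#
#.....
#####.
step 15: #..##.
.###.#
#.#..#
......
..###.
step 16: #..##.
.#.#.#
##.#.#
..#...
..###.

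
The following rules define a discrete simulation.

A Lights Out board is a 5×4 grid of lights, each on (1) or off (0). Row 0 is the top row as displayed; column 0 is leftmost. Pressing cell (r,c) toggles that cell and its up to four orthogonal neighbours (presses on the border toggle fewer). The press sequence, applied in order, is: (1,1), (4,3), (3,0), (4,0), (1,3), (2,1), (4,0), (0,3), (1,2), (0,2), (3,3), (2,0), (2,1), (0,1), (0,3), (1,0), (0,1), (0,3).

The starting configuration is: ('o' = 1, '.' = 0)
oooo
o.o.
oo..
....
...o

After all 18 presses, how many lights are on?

k=0  oooo
o.o.
oo..
....
...o
k=1  o.oo
.o..
o...
....
...o
k=2  o.oo
.o..
o...
...o
..o.
k=3  o.oo
.o..
....
oo.o
o.o.
k=4  o.oo
.o..
....
.o.o
.oo.
k=5  o.o.
.ooo
...o
.o.o
.oo.
k=6  o.o.
..oo
oooo
...o
.oo.
k=7  o.o.
..oo
oooo
o..o
o.o.
k=8  o..o
..o.
oooo
o..o
o.o.
k=9  o.oo
.o.o
oo.o
o..o
o.o.
k=10  oo..
.ooo
oo.o
o..o
o.o.
k=11  oo..
.ooo
oo..
o.o.
o.oo
k=12  oo..
oooo
....
..o.
o.oo
k=13  oo..
o.oo
ooo.
.oo.
o.oo
k=14  ..o.
oooo
ooo.
.oo.
o.oo
k=15  ...o
ooo.
ooo.
.oo.
o.oo
k=16  o..o
..o.
.oo.
.oo.
o.oo
k=17  .ooo
.oo.
.oo.
.oo.
o.oo
k=18  .o..
.ooo
.oo.
.oo.
o.oo

11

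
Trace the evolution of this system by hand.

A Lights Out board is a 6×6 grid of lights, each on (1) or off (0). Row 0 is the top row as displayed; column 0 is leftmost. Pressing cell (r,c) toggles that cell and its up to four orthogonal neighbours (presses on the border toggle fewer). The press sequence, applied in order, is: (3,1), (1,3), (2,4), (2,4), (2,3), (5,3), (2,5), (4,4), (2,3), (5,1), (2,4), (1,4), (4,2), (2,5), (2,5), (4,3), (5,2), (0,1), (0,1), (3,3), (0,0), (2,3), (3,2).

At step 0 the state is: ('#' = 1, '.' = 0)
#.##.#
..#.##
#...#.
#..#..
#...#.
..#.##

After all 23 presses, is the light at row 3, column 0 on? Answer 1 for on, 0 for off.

step 0: #.##.#
..#.##
#...#.
#..#..
#...#.
..#.##
step 1: #.##.#
..#.##
##..#.
.###..
##..#.
..#.##
step 2: #.#..#
...#.#
##.##.
.###..
##..#.
..#.##
step 3: #.#..#
...###
##...#
.####.
##..#.
..#.##
step 4: #.#..#
...#.#
##.##.
.###..
##..#.
..#.##
step 5: #.#..#
.....#
###...
.##...
##..#.
..#.##
step 6: #.#..#
.....#
###...
.##...
##.##.
...#.#
step 7: #.#..#
......
###.##
.##..#
##.##.
...#.#
step 8: #.#..#
......
###.##
.##.##
##...#
...###
step 9: #.#..#
...#..
##.#.#
.#####
##...#
...###
step 10: #.#..#
...#..
##.#.#
.#####
#....#
######
step 11: #.#..#
...##.
##..#.
.###.#
#....#
######
step 12: #.#.##
.....#
##....
.###.#
#....#
######
step 13: #.#.##
.....#
##....
.#.#.#
####.#
##.###
step 14: #.#.##
......
##..##
.#.#..
####.#
##.###
step 15: #.#.##
.....#
##....
.#.#.#
####.#
##.###
step 16: #.#.##
.....#
##....
.#...#
##..##
##..##
step 17: #.#.##
.....#
##....
.#...#
###.##
#.####
step 18: .#..##
.#...#
##....
.#...#
###.##
#.####
step 19: #.#.##
.....#
##....
.#...#
###.##
#.####
step 20: #.#.##
.....#
##.#..
.#####
######
#.####
step 21: .##.##
#....#
##.#..
.#####
######
#.####
step 22: .##.##
#..#.#
###.#.
.##.##
######
#.####
step 23: .##.##
#..#.#
##..#.
...###
##.###
#.####

0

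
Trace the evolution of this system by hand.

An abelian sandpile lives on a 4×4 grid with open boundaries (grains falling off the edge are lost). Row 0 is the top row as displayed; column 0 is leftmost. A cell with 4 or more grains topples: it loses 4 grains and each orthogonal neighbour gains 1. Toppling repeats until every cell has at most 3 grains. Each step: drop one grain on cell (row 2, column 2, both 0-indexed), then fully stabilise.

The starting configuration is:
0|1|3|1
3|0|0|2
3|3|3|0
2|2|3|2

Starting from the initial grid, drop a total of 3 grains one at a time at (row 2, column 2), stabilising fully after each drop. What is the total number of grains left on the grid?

25

k=0  0|1|3|1
3|0|0|2
3|3|3|0
2|2|3|2
k=1  1|1|3|1
0|2|1|2
2|2|2|1
0|1|1|3
k=2  1|1|3|1
0|2|1|2
2|2|3|1
0|1|1|3
k=3  1|1|3|1
0|2|2|2
2|3|0|2
0|1|2|3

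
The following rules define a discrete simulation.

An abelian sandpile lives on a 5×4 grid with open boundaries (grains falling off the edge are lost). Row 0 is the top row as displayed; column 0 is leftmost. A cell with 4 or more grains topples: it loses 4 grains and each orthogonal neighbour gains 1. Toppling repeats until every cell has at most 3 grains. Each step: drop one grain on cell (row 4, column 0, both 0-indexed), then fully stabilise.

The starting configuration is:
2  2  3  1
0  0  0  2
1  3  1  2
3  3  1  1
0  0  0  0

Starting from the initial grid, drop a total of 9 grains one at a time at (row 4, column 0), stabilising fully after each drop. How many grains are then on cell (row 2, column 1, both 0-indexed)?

0

[0] 2  2  3  1
0  0  0  2
1  3  1  2
3  3  1  1
0  0  0  0
[1] 2  2  3  1
0  0  0  2
1  3  1  2
3  3  1  1
1  0  0  0
[2] 2  2  3  1
0  0  0  2
1  3  1  2
3  3  1  1
2  0  0  0
[3] 2  2  3  1
0  0  0  2
1  3  1  2
3  3  1  1
3  0  0  0
[4] 2  2  3  1
0  1  0  2
3  0  2  2
1  1  2  1
1  2  0  0
[5] 2  2  3  1
0  1  0  2
3  0  2  2
1  1  2  1
2  2  0  0
[6] 2  2  3  1
0  1  0  2
3  0  2  2
1  1  2  1
3  2  0  0
[7] 2  2  3  1
0  1  0  2
3  0  2  2
2  1  2  1
0  3  0  0
[8] 2  2  3  1
0  1  0  2
3  0  2  2
2  1  2  1
1  3  0  0
[9] 2  2  3  1
0  1  0  2
3  0  2  2
2  1  2  1
2  3  0  0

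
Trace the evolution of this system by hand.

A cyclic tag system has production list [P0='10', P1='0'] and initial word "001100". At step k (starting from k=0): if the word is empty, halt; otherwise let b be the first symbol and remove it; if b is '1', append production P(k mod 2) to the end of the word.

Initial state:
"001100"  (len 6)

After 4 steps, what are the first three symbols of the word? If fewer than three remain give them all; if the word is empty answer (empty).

t=0: "001100"  (len 6)
t=1: "01100"  (len 5)
t=2: "1100"  (len 4)
t=3: "10010"  (len 5)
t=4: "00100"  (len 5)

001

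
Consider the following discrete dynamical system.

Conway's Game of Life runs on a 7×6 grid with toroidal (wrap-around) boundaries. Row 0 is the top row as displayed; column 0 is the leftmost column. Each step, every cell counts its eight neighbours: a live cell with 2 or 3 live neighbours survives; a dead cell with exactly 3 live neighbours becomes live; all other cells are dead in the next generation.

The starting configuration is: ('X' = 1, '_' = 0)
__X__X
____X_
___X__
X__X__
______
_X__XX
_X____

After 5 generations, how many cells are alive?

gen 0: __X__X
____X_
___X__
X__X__
______
_X__XX
_X____
gen 1: ______
___XX_
___XX_
______
X___XX
X_____
_XX_XX
gen 2: __X__X
___XX_
___XX_
___X__
X____X
___X__
XX___X
gen 3: _XXX_X
__X__X
__X___
___X_X
____X_
_X__X_
XXX_XX
gen 4: ______
X___X_
__XXX_
___XX_
___XXX
_XX_X_
______
gen 5: ______
____XX
__X___
______
_____X
__X_XX
______

7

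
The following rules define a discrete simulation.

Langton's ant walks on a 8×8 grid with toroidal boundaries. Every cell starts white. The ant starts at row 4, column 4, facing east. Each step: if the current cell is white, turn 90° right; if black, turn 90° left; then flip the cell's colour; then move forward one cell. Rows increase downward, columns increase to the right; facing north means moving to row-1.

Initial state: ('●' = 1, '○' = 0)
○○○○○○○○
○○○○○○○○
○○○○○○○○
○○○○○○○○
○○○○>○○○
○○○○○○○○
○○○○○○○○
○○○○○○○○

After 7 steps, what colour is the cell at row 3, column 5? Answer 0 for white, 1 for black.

0) ○○○○○○○○
○○○○○○○○
○○○○○○○○
○○○○○○○○
○○○○>○○○
○○○○○○○○
○○○○○○○○
○○○○○○○○
1) ○○○○○○○○
○○○○○○○○
○○○○○○○○
○○○○○○○○
○○○○●○○○
○○○○v○○○
○○○○○○○○
○○○○○○○○
2) ○○○○○○○○
○○○○○○○○
○○○○○○○○
○○○○○○○○
○○○○●○○○
○○○<●○○○
○○○○○○○○
○○○○○○○○
3) ○○○○○○○○
○○○○○○○○
○○○○○○○○
○○○○○○○○
○○○^●○○○
○○○●●○○○
○○○○○○○○
○○○○○○○○
4) ○○○○○○○○
○○○○○○○○
○○○○○○○○
○○○○○○○○
○○○●>○○○
○○○●●○○○
○○○○○○○○
○○○○○○○○
5) ○○○○○○○○
○○○○○○○○
○○○○○○○○
○○○○^○○○
○○○●○○○○
○○○●●○○○
○○○○○○○○
○○○○○○○○
6) ○○○○○○○○
○○○○○○○○
○○○○○○○○
○○○○●>○○
○○○●○○○○
○○○●●○○○
○○○○○○○○
○○○○○○○○
7) ○○○○○○○○
○○○○○○○○
○○○○○○○○
○○○○●●○○
○○○●○v○○
○○○●●○○○
○○○○○○○○
○○○○○○○○

1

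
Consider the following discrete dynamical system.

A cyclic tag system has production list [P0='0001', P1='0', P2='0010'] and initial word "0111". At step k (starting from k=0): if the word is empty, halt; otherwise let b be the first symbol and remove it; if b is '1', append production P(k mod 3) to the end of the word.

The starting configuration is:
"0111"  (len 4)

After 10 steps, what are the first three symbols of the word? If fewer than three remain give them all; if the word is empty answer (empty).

001

step 0: "0111"  (len 4)
step 1: "111"  (len 3)
step 2: "110"  (len 3)
step 3: "100010"  (len 6)
step 4: "000100001"  (len 9)
step 5: "00100001"  (len 8)
step 6: "0100001"  (len 7)
step 7: "100001"  (len 6)
step 8: "000010"  (len 6)
step 9: "00010"  (len 5)
step 10: "0010"  (len 4)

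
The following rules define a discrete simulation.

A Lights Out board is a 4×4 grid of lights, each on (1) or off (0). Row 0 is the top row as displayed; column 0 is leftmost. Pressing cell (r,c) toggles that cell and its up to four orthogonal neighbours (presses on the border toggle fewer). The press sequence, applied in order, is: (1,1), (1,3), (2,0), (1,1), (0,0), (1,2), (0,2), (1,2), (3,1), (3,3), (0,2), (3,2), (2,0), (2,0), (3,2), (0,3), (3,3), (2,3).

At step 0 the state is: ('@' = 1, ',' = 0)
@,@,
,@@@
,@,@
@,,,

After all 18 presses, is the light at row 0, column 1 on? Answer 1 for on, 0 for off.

1

0) @,@,
,@@@
,@,@
@,,,
1) @@@,
@,,@
,,,@
@,,,
2) @@@@
@,@,
,,,,
@,,,
3) @@@@
,,@,
@@,,
,,,,
4) @,@@
@@,,
@,,,
,,,,
5) ,@@@
,@,,
@,,,
,,,,
6) ,@,@
,,@@
@,@,
,,,,
7) ,,@,
,,,@
@,@,
,,,,
8) ,,,,
,@@,
@,,,
,,,,
9) ,,,,
,@@,
@@,,
@@@,
10) ,,,,
,@@,
@@,@
@@,@
11) ,@@@
,@,,
@@,@
@@,@
12) ,@@@
,@,,
@@@@
@,@,
13) ,@@@
@@,,
,,@@
,,@,
14) ,@@@
,@,,
@@@@
@,@,
15) ,@@@
,@,,
@@,@
@@,@
16) ,@,,
,@,@
@@,@
@@,@
17) ,@,,
,@,@
@@,,
@@@,
18) ,@,,
,@,,
@@@@
@@@@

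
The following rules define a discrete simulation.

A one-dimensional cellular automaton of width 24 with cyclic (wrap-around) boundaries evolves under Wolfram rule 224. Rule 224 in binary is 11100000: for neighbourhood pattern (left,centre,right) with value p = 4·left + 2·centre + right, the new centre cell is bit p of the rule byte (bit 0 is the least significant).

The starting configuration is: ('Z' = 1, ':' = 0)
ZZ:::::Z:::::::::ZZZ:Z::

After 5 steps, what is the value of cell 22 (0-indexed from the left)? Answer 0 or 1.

k=0  ZZ:::::Z:::::::::ZZZ:Z::
k=1  :Z::::::::::::::::ZZZ:::
k=2  :::::::::::::::::::ZZ:::
k=3  ::::::::::::::::::::Z:::
k=4  ::::::::::::::::::::::::
k=5  ::::::::::::::::::::::::

0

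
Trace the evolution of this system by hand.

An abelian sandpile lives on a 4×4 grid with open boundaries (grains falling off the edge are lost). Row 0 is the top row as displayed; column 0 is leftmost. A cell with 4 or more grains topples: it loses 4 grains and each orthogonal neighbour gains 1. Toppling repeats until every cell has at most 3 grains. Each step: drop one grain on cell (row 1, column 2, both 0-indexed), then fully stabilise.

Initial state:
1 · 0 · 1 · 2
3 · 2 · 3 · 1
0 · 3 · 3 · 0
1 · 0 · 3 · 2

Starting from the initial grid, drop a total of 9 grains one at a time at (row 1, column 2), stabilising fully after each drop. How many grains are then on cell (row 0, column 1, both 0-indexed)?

t=0: 1 · 0 · 1 · 2
3 · 2 · 3 · 1
0 · 3 · 3 · 0
1 · 0 · 3 · 2
t=1: 2 · 1 · 2 · 2
0 · 1 · 2 · 2
2 · 1 · 2 · 1
1 · 2 · 0 · 3
t=2: 2 · 1 · 2 · 2
0 · 1 · 3 · 2
2 · 1 · 2 · 1
1 · 2 · 0 · 3
t=3: 2 · 1 · 3 · 2
0 · 2 · 0 · 3
2 · 1 · 3 · 1
1 · 2 · 0 · 3
t=4: 2 · 1 · 3 · 2
0 · 2 · 1 · 3
2 · 1 · 3 · 1
1 · 2 · 0 · 3
t=5: 2 · 1 · 3 · 2
0 · 2 · 2 · 3
2 · 1 · 3 · 1
1 · 2 · 0 · 3
t=6: 2 · 1 · 3 · 2
0 · 2 · 3 · 3
2 · 1 · 3 · 1
1 · 2 · 0 · 3
t=7: 2 · 2 · 1 · 0
0 · 3 · 3 · 1
2 · 2 · 0 · 3
1 · 2 · 1 · 3
t=8: 2 · 3 · 2 · 0
1 · 0 · 1 · 2
2 · 3 · 1 · 3
1 · 2 · 1 · 3
t=9: 2 · 3 · 2 · 0
1 · 0 · 2 · 2
2 · 3 · 1 · 3
1 · 2 · 1 · 3

3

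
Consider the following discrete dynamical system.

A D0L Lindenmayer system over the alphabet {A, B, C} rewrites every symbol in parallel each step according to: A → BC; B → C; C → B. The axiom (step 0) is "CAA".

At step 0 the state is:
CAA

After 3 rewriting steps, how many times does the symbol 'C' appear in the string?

2

step 0: CAA
step 1: BBCBC
step 2: CCBCB
step 3: BBCBC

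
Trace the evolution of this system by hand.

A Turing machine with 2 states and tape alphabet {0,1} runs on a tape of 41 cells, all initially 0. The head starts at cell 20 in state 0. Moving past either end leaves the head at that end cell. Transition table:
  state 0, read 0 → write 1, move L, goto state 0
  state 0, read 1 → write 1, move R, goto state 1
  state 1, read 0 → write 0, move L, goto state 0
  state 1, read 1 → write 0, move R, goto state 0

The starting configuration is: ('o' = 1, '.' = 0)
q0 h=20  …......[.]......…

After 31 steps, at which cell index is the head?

10

0) q0 h=20  …......[.]......…
1) q0 h=19  …......[.]o.....…
2) q0 h=18  …......[.]oo....…
3) q0 h=17  …......[.]ooo...…
4) q0 h=16  …......[.]oooo..…
5) q0 h=15  …......[.]ooooo.…
6) q0 h=14  …......[.]oooooo…
7) q0 h=13  …......[.]oooooo…
8) q0 h=12  …......[.]oooooo…
9) q0 h=11  …......[.]oooooo…
10) q0 h=10  …......[.]oooooo…
11) q0 h= 9  …......[.]oooooo…
12) q0 h= 8  …......[.]oooooo…
13) q0 h= 7  …......[.]oooooo…
14) q0 h= 6  |......[.]oooooo…
15) q0 h= 5  |.....[.]oooooo…
16) q0 h= 4  |....[.]oooooo…
17) q0 h= 3  |...[.]oooooo…
18) q0 h= 2  |..[.]oooooo…
19) q0 h= 1  |.[.]oooooo…
20) q0 h= 0  |[.]oooooo…
21) q0 h= 0  |[o]oooooo…
22) q1 h= 1  |o[o]oooooo…
23) q0 h= 2  |o.[o]oooooo…
24) q1 h= 3  |o.o[o]oooooo…
25) q0 h= 4  |o.o.[o]oooooo…
26) q1 h= 5  |o.o.o[o]oooooo…
27) q0 h= 6  |o.o.o.[o]oooooo…
28) q1 h= 7  ….o.o.o[o]oooooo…
29) q0 h= 8  …o.o.o.[o]oooooo…
30) q1 h= 9  ….o.o.o[o]oooooo…
31) q0 h=10  …o.o.o.[o]oooooo…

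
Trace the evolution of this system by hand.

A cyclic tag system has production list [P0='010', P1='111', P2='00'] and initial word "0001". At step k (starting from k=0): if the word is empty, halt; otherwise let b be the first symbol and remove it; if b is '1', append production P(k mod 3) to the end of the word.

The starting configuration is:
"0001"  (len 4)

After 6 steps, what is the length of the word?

[0] "0001"  (len 4)
[1] "001"  (len 3)
[2] "01"  (len 2)
[3] "1"  (len 1)
[4] "010"  (len 3)
[5] "10"  (len 2)
[6] "000"  (len 3)

3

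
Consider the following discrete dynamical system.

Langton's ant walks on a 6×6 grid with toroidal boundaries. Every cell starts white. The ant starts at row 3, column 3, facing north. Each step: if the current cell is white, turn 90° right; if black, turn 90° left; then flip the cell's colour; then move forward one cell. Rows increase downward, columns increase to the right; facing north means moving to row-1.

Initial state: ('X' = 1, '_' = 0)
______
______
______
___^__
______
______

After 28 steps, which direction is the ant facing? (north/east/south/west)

[0] ______
______
______
___^__
______
______
[1] ______
______
______
___X>_
______
______
[2] ______
______
______
___XX_
____v_
______
[3] ______
______
______
___XX_
___<X_
______
[4] ______
______
______
___^X_
___XX_
______
[5] ______
______
______
__<_X_
___XX_
______
[6] ______
______
__^___
__X_X_
___XX_
______
[7] ______
______
__X>__
__X_X_
___XX_
______
[8] ______
______
__XX__
__XvX_
___XX_
______
[9] ______
______
__XX__
__<XX_
___XX_
______
[10] ______
______
__XX__
___XX_
__vXX_
______
[11] ______
______
__XX__
___XX_
_<XXX_
______
[12] ______
______
__XX__
_^_XX_
_XXXX_
______
[13] ______
______
__XX__
_X>XX_
_XXXX_
______
[14] ______
______
__XX__
_XXXX_
_XvXX_
______
[15] ______
______
__XX__
_XXXX_
_X_>X_
______
[16] ______
______
__XX__
_XX^X_
_X__X_
______
[17] ______
______
__XX__
_X<_X_
_X__X_
______
[18] ______
______
__XX__
_X__X_
_Xv_X_
______
[19] ______
______
__XX__
_X__X_
_<X_X_
______
[20] ______
______
__XX__
_X__X_
__X_X_
_v____
[21] ______
______
__XX__
_X__X_
__X_X_
<X____
[22] ______
______
__XX__
_X__X_
^_X_X_
XX____
[23] ______
______
__XX__
_X__X_
X>X_X_
XX____
[24] ______
______
__XX__
_X__X_
XXX_X_
Xv____
[25] ______
______
__XX__
_X__X_
XXX_X_
X_>___
[26] __v___
______
__XX__
_X__X_
XXX_X_
X_X___
[27] _<X___
______
__XX__
_X__X_
XXX_X_
X_X___
[28] _XX___
______
__XX__
_X__X_
XXX_X_
X^X___

north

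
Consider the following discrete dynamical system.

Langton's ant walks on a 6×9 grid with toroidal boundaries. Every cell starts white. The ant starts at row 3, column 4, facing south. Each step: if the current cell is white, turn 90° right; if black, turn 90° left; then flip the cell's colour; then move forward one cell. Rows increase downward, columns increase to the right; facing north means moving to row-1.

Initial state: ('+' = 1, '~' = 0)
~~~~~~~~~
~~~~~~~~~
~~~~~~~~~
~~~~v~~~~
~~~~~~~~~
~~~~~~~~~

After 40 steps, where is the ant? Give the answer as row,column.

t=0: ~~~~~~~~~
~~~~~~~~~
~~~~~~~~~
~~~~v~~~~
~~~~~~~~~
~~~~~~~~~
t=1: ~~~~~~~~~
~~~~~~~~~
~~~~~~~~~
~~~<+~~~~
~~~~~~~~~
~~~~~~~~~
t=2: ~~~~~~~~~
~~~~~~~~~
~~~^~~~~~
~~~++~~~~
~~~~~~~~~
~~~~~~~~~
t=3: ~~~~~~~~~
~~~~~~~~~
~~~+>~~~~
~~~++~~~~
~~~~~~~~~
~~~~~~~~~
t=4: ~~~~~~~~~
~~~~~~~~~
~~~++~~~~
~~~+v~~~~
~~~~~~~~~
~~~~~~~~~
t=5: ~~~~~~~~~
~~~~~~~~~
~~~++~~~~
~~~+~>~~~
~~~~~~~~~
~~~~~~~~~
t=6: ~~~~~~~~~
~~~~~~~~~
~~~++~~~~
~~~+~+~~~
~~~~~v~~~
~~~~~~~~~
t=7: ~~~~~~~~~
~~~~~~~~~
~~~++~~~~
~~~+~+~~~
~~~~<+~~~
~~~~~~~~~
t=8: ~~~~~~~~~
~~~~~~~~~
~~~++~~~~
~~~+^+~~~
~~~~++~~~
~~~~~~~~~
t=9: ~~~~~~~~~
~~~~~~~~~
~~~++~~~~
~~~++>~~~
~~~~++~~~
~~~~~~~~~
t=10: ~~~~~~~~~
~~~~~~~~~
~~~++^~~~
~~~++~~~~
~~~~++~~~
~~~~~~~~~
t=11: ~~~~~~~~~
~~~~~~~~~
~~~+++>~~
~~~++~~~~
~~~~++~~~
~~~~~~~~~
t=12: ~~~~~~~~~
~~~~~~~~~
~~~++++~~
~~~++~v~~
~~~~++~~~
~~~~~~~~~
t=13: ~~~~~~~~~
~~~~~~~~~
~~~++++~~
~~~++<+~~
~~~~++~~~
~~~~~~~~~
t=14: ~~~~~~~~~
~~~~~~~~~
~~~++^+~~
~~~++++~~
~~~~++~~~
~~~~~~~~~
t=15: ~~~~~~~~~
~~~~~~~~~
~~~+<~+~~
~~~++++~~
~~~~++~~~
~~~~~~~~~
t=16: ~~~~~~~~~
~~~~~~~~~
~~~+~~+~~
~~~+v++~~
~~~~++~~~
~~~~~~~~~
t=17: ~~~~~~~~~
~~~~~~~~~
~~~+~~+~~
~~~+~>+~~
~~~~++~~~
~~~~~~~~~
t=18: ~~~~~~~~~
~~~~~~~~~
~~~+~^+~~
~~~+~~+~~
~~~~++~~~
~~~~~~~~~
t=19: ~~~~~~~~~
~~~~~~~~~
~~~+~+>~~
~~~+~~+~~
~~~~++~~~
~~~~~~~~~
t=20: ~~~~~~~~~
~~~~~~^~~
~~~+~+~~~
~~~+~~+~~
~~~~++~~~
~~~~~~~~~
t=21: ~~~~~~~~~
~~~~~~+>~
~~~+~+~~~
~~~+~~+~~
~~~~++~~~
~~~~~~~~~
t=22: ~~~~~~~~~
~~~~~~++~
~~~+~+~v~
~~~+~~+~~
~~~~++~~~
~~~~~~~~~
t=23: ~~~~~~~~~
~~~~~~++~
~~~+~+<+~
~~~+~~+~~
~~~~++~~~
~~~~~~~~~
t=24: ~~~~~~~~~
~~~~~~^+~
~~~+~+++~
~~~+~~+~~
~~~~++~~~
~~~~~~~~~
t=25: ~~~~~~~~~
~~~~~<~+~
~~~+~+++~
~~~+~~+~~
~~~~++~~~
~~~~~~~~~
t=26: ~~~~~^~~~
~~~~~+~+~
~~~+~+++~
~~~+~~+~~
~~~~++~~~
~~~~~~~~~
t=27: ~~~~~+>~~
~~~~~+~+~
~~~+~+++~
~~~+~~+~~
~~~~++~~~
~~~~~~~~~
t=28: ~~~~~++~~
~~~~~+v+~
~~~+~+++~
~~~+~~+~~
~~~~++~~~
~~~~~~~~~
t=29: ~~~~~++~~
~~~~~<++~
~~~+~+++~
~~~+~~+~~
~~~~++~~~
~~~~~~~~~
t=30: ~~~~~++~~
~~~~~~++~
~~~+~v++~
~~~+~~+~~
~~~~++~~~
~~~~~~~~~
t=31: ~~~~~++~~
~~~~~~++~
~~~+~~>+~
~~~+~~+~~
~~~~++~~~
~~~~~~~~~
t=32: ~~~~~++~~
~~~~~~^+~
~~~+~~~+~
~~~+~~+~~
~~~~++~~~
~~~~~~~~~
t=33: ~~~~~++~~
~~~~~<~+~
~~~+~~~+~
~~~+~~+~~
~~~~++~~~
~~~~~~~~~
t=34: ~~~~~^+~~
~~~~~+~+~
~~~+~~~+~
~~~+~~+~~
~~~~++~~~
~~~~~~~~~
t=35: ~~~~<~+~~
~~~~~+~+~
~~~+~~~+~
~~~+~~+~~
~~~~++~~~
~~~~~~~~~
t=36: ~~~~+~+~~
~~~~~+~+~
~~~+~~~+~
~~~+~~+~~
~~~~++~~~
~~~~^~~~~
t=37: ~~~~+~+~~
~~~~~+~+~
~~~+~~~+~
~~~+~~+~~
~~~~++~~~
~~~~+>~~~
t=38: ~~~~+v+~~
~~~~~+~+~
~~~+~~~+~
~~~+~~+~~
~~~~++~~~
~~~~++~~~
t=39: ~~~~<++~~
~~~~~+~+~
~~~+~~~+~
~~~+~~+~~
~~~~++~~~
~~~~++~~~
t=40: ~~~~~++~~
~~~~v+~+~
~~~+~~~+~
~~~+~~+~~
~~~~++~~~
~~~~++~~~

1,4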